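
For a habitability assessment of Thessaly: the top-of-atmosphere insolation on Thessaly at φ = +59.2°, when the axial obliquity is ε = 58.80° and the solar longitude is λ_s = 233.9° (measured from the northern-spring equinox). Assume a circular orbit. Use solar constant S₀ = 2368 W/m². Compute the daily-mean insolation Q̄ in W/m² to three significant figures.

Solar declination: sin δ = sin ε · sin λ_s = sin 58.80° × sin 233.9° = -0.69113, so δ = -43.719°.
cos H₀ = −tan(+59.2°) tan(-43.719°) = 1.6041 ≥ 1 ⇒ polar night, H₀ = 0 and Q̄ = 0.

Q̄ ≈ 0.00 W/m²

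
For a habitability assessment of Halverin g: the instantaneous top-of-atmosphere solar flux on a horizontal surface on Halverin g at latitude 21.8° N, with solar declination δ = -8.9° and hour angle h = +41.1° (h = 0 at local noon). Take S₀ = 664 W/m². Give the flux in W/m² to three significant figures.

cos θ_z = sin φ sin δ + cos φ cos δ cos h = -0.057454 + 0.691249 = 0.633795.
Flux = S₀ · cos θ_z = 664 × 0.633795 = 420.8 W/m².

421 W/m²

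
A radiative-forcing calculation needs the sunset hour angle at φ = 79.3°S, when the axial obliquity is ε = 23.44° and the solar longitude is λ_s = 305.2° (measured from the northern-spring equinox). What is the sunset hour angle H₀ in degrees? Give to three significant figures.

Solar declination: sin δ = sin ε · sin λ_s = sin 23.44° × sin 305.2° = -0.32505, so δ = -18.969°.
Sunrise equation: cos H₀ = −tan φ · tan δ = -1.8191 ≤ −1, so the Sun never sets (polar day) and H₀ = π.

H₀ = 180°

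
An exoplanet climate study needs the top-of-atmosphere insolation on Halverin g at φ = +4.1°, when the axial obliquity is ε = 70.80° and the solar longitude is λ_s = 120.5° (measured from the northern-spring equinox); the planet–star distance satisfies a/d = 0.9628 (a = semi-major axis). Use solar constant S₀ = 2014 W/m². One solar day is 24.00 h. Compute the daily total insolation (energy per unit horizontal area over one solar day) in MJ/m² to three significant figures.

Solar declination: sin δ = sin ε · sin λ_s = sin 70.80° × sin 120.5° = 0.81370, so δ = +54.459°.
cos H₀ = −tan(+4.1°) tan(+54.459°) = -0.1003, H₀ = 1.6713 rad.
Bracket: H₀ sin φ sin δ + cos φ cos δ sin H₀ = 1.6713×0.07150×0.81370 + 0.99744×0.58128×0.99495 = 0.097235 + 0.576864 = 0.674099.
Inverse-square distance factor (a/d)² = 0.9628² = 0.926984.
Q̄ = (S₀/π) × 0.926984 × [bracket] = (2014/π) × 0.926984 × 0.674099 = 400.59 W/m².
Daily total = Q̄ × 24.00 h × 3600 s/h = 400.59 × 24.00 × 3600 / 10⁶ = 34.61 MJ/m².

34.6 MJ/m²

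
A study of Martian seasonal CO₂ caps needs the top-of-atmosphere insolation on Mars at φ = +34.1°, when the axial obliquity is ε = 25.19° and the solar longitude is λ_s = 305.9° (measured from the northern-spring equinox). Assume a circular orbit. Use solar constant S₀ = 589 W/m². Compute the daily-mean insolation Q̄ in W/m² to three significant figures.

Solar declination: sin δ = sin ε · sin λ_s = sin 25.19° × sin 305.9° = -0.34477, so δ = -20.168°.
cos H₀ = −tan(+34.1°) tan(-20.168°) = 0.2487, H₀ = 1.3195 rad.
Bracket: H₀ sin φ sin δ + cos φ cos δ sin H₀ = 1.3195×0.56064×-0.34477 + 0.82806×0.93869×0.96859 = -0.255049 + 0.752877 = 0.497828.
Q̄ = (S₀/π) × [bracket] = (589/π) × 0.497828 = 93.34 W/m².

Q̄ ≈ 93.3 W/m²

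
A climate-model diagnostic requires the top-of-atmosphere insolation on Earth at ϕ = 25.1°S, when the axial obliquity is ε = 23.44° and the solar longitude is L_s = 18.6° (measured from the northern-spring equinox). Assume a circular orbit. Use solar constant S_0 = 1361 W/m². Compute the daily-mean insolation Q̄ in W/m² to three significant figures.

Solar declination: sin δ = sin ε · sin L_s = sin 23.44° × sin 18.6° = 0.12688, so δ = +7.289°.
cos h₀ = −tan(-25.1°) tan(+7.289°) = 0.0599, h₀ = 1.5108 rad.
Bracket: h₀ sin ϕ sin δ + cos ϕ cos δ sin h₀ = 1.5108×-0.42420×0.12688 + 0.90557×0.99192×0.99820 = -0.081315 + 0.896636 = 0.815321.
Q̄ = (S_0/π) × [bracket] = (1361/π) × 0.815321 = 353.2 W/m².

Q̄ ≈ 353 W/m²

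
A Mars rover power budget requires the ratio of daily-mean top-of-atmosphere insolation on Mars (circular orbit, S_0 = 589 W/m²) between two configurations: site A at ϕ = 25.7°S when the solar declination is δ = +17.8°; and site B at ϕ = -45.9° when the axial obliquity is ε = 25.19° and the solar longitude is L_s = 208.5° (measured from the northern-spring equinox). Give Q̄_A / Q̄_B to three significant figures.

— Configuration A (ϕ=-25.7°):
cos h₀ = −tan(-25.7°) tan(+17.800°) = 0.1545, h₀ = 1.4157 rad.
Bracket: h₀ sin ϕ sin δ + cos ϕ cos δ sin h₀ = 1.4157×-0.43366×0.30570 + 0.90108×0.95213×0.98799 = -0.187679 + 0.847641 = 0.659962.
Q̄ = (S_0/π) × [bracket] = (589/π) × 0.659962 = 123.73 W/m².
— Configuration B (ϕ=-45.9°):
Solar declination: sin δ = sin ε · sin L_s = sin 25.19° × sin 208.5° = -0.20309, so δ = -11.718°.
cos h₀ = −tan(-45.9°) tan(-11.718°) = -0.2140, h₀ = 1.7865 rad.
Bracket: h₀ sin ϕ sin δ + cos ϕ cos δ sin h₀ = 1.7865×-0.71813×-0.20309 + 0.69591×0.97916×0.97683 = 0.260552 + 0.665619 = 0.926171.
Q̄ = (S_0/π) × [bracket] = (589/π) × 0.926171 = 173.64 W/m².
Ratio Q̄_A / Q̄_B = 123.73 / 173.64 = 0.7126.

Q̄_A / Q̄_B ≈ 0.713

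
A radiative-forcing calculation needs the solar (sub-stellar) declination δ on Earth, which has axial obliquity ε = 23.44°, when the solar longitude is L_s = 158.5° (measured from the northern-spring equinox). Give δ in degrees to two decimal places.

sin δ = sin ε · sin L_s = sin 23.44° × sin 158.5° = 0.145790.
δ = arcsin(0.145790) = +8.38°.

δ = +8.38°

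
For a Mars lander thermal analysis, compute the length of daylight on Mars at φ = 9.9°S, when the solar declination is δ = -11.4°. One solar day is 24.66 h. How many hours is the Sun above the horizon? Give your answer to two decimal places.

12.61 h

cos H₀ = −tan φ · tan δ = −tan(-9.9°) × tan(-11.400°) = -0.0352, so H₀ = 1.6060 rad = 92.02°.
Daylight = 2H₀/(2π) × 24.66 h = (1.6060/π) × 24.66 = 12.61 h.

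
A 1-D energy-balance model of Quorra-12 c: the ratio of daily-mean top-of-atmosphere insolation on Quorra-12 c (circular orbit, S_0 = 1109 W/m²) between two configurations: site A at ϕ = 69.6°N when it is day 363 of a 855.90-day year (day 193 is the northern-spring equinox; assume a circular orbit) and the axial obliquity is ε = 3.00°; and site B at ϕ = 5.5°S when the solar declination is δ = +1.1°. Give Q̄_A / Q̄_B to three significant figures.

— Configuration A (ϕ=+69.6°):
Solar longitude: L_s = 360° × (363 − 193)/855.90 = 71.504°.
sin δ = sin 3.00° × sin 71.504° = 0.04963, so δ = +2.845°.
cos h₀ = −tan(+69.6°) tan(+2.845°) = -0.1336, h₀ = 1.7048 rad.
Bracket: h₀ sin ϕ sin δ + cos ϕ cos δ sin h₀ = 1.7048×0.93728×0.04963 + 0.34857×0.99877×0.99103 = 0.079303 + 0.345018 = 0.424321.
Q̄ = (S_0/π) × [bracket] = (1109/π) × 0.424321 = 149.79 W/m².
— Configuration B (ϕ=-5.5°):
cos h₀ = −tan(-5.5°) tan(+1.100°) = 0.0018, h₀ = 1.5689 rad.
Bracket: h₀ sin ϕ sin δ + cos ϕ cos δ sin h₀ = 1.5689×-0.09585×0.01920 + 0.99540×0.99982×1.00000 = -0.002887 + 0.995221 = 0.992334.
Q̄ = (S_0/π) × [bracket] = (1109/π) × 0.992334 = 350.30 W/m².
Ratio Q̄_A / Q̄_B = 149.79 / 350.30 = 0.4276.

Q̄_A / Q̄_B ≈ 0.428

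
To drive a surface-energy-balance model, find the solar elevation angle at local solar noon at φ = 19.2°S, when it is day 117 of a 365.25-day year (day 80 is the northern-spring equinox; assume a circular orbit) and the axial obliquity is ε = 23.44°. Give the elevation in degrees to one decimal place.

Solar longitude: λ_s = 360° × (117 − 80)/365.25 = 36.468°.
sin δ = sin 23.44° × sin 36.468° = 0.23644, so δ = +13.676°.
At local noon the hour angle is zero, so the zenith angle equals |φ − δ| = |-19.2° − (+13.676°)| = 32.876°.
Elevation = 90° − 32.876° = 57.1°.

57.1°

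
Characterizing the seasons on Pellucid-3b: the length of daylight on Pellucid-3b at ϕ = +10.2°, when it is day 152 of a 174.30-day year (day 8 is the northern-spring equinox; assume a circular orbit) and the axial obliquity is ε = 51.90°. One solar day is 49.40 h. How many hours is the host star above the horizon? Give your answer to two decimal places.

21.92 h

Solar longitude: L_s = 360° × (152 − 8)/174.30 = 297.418°.
sin δ = sin 51.90° × sin 297.418° = -0.69854, so δ = -44.310°.
cos h₀ = −tan ϕ · tan δ = −tan(+10.2°) × tan(-44.310°) = 0.1756, so h₀ = 1.3942 rad = 79.88°.
Daylight = 2h₀/(2π) × 49.40 h = (1.3942/π) × 49.40 = 21.92 h.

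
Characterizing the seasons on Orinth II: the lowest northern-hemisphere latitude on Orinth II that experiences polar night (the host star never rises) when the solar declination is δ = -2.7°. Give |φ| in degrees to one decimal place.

Polar night requires cos H₀ = −tan φ tan δ ≥ 1, i.e. tan φ tan δ ≤ −1.
The boundary is |tan φ| · |tan δ| = 1, so |φ| = 90° − |δ| = 90° − 2.7° = 87.3° in the northern hemisphere.

|φ| = 87.3°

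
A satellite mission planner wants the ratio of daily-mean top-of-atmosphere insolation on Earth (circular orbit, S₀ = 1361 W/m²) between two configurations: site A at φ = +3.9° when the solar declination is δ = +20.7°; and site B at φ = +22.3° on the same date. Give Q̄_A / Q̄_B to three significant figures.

— Configuration A (φ=+3.9°):
cos H₀ = −tan(+3.9°) tan(+20.700°) = -0.0258, H₀ = 1.5966 rad.
Bracket: H₀ sin φ sin δ + cos φ cos δ sin H₀ = 1.5966×0.06802×0.35347 + 0.99768×0.93544×0.99967 = 0.038387 + 0.932962 = 0.971349.
Q̄ = (S₀/π) × [bracket] = (1361/π) × 0.971349 = 420.81 W/m².
— Configuration B (φ=+22.3°):
cos H₀ = −tan(+22.3°) tan(+20.700°) = -0.1550, H₀ = 1.7264 rad.
Bracket: H₀ sin φ sin δ + cos φ cos δ sin H₀ = 1.7264×0.37946×0.35347 + 0.92521×0.93544×0.98792 = 0.231558 + 0.855023 = 1.086581.
Q̄ = (S₀/π) × [bracket] = (1361/π) × 1.086581 = 470.73 W/m².
Ratio Q̄_A / Q̄_B = 420.81 / 470.73 = 0.8940.

Q̄_A / Q̄_B ≈ 0.894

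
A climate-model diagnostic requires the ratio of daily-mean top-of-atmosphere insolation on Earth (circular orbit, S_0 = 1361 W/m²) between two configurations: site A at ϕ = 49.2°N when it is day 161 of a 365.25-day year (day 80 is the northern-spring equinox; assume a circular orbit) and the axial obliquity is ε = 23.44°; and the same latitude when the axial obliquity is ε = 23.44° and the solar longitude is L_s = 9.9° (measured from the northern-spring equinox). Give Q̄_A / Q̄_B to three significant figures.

— Configuration A (ϕ=+49.2°):
Solar longitude: L_s = 360° × (161 − 80)/365.25 = 79.836°.
sin δ = sin 23.44° × sin 79.836° = 0.39155, so δ = +23.051°.
cos h₀ = −tan(+49.2°) tan(+23.051°) = -0.4930, h₀ = 2.0863 rad.
Bracket: h₀ sin ϕ sin δ + cos ϕ cos δ sin h₀ = 2.0863×0.75700×0.39155 + 0.65342×0.92016×0.87005 = 0.618386 + 0.523118 = 1.141504.
Q̄ = (S_0/π) × [bracket] = (1361/π) × 1.141504 = 494.52 W/m².
— Configuration B (ϕ=+49.2°):
Solar declination: sin δ = sin ε · sin L_s = sin 23.44° × sin 9.9° = 0.06839, so δ = +3.922°.
cos h₀ = −tan(+49.2°) tan(+3.922°) = -0.0794, h₀ = 1.6503 rad.
Bracket: h₀ sin ϕ sin δ + cos ϕ cos δ sin h₀ = 1.6503×0.75700×0.06839 + 0.65342×0.99766×0.99684 = 0.085438 + 0.649831 = 0.735269.
Q̄ = (S_0/π) × [bracket] = (1361/π) × 0.735269 = 318.53 W/m².
Ratio Q̄_A / Q̄_B = 494.52 / 318.53 = 1.553.

Q̄_A / Q̄_B ≈ 1.55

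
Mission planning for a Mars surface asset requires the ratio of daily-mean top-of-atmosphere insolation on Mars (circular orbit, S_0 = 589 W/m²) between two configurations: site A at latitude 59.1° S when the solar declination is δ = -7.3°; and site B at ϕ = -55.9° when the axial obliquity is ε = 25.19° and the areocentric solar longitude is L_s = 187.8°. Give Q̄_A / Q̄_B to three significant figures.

Q̄_A / Q̄_B ≈ 1.09

— Configuration A (ϕ=-59.1°):
cos h₀ = −tan(-59.1°) tan(-7.300°) = -0.2140, h₀ = 1.7865 rad.
Bracket: h₀ sin ϕ sin δ + cos ϕ cos δ sin h₀ = 1.7865×-0.85806×-0.12706 + 0.51354×0.99189×0.97682 = 0.194773 + 0.497568 = 0.692341.
Q̄ = (S_0/π) × [bracket] = (589/π) × 0.692341 = 129.80 W/m².
— Configuration B (ϕ=-55.9°):
sin δ = sin 25.19° × sin 187.8° = -0.05776, so δ = -3.311°.
cos h₀ = −tan(-55.9°) tan(-3.311°) = -0.0855, h₀ = 1.6564 rad.
Bracket: h₀ sin ϕ sin δ + cos ϕ cos δ sin h₀ = 1.6564×-0.82806×-0.05776 + 0.56064×0.99833×0.99634 = 0.079224 + 0.557655 = 0.636879.
Q̄ = (S_0/π) × [bracket] = (589/π) × 0.636879 = 119.40 W/m².
Ratio Q̄_A / Q̄_B = 129.80 / 119.40 = 1.087.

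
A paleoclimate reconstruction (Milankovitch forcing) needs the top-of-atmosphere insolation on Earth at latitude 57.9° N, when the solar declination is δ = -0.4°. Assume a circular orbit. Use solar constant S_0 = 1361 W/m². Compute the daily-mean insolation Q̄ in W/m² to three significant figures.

cos h₀ = −tan(+57.9°) tan(-0.400°) = 0.0111, h₀ = 1.5597 rad.
Bracket: h₀ sin ϕ sin δ + cos ϕ cos δ sin h₀ = 1.5597×0.84712×-0.00698 + 0.53140×0.99998×0.99994 = -0.009222 + 0.531357 = 0.522135.
Q̄ = (S_0/π) × [bracket] = (1361/π) × 0.522135 = 226.2 W/m².

Q̄ ≈ 226 W/m²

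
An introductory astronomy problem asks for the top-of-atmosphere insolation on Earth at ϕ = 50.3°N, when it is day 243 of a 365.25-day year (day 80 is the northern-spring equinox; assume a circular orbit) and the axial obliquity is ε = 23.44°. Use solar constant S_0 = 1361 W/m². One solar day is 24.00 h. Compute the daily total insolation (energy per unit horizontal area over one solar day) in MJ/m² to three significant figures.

30.0 MJ/m²

Solar longitude: L_s = 360° × (243 − 80)/365.25 = 160.657°.
sin δ = sin 23.44° × sin 160.657° = 0.13176, so δ = +7.571°.
cos h₀ = −tan(+50.3°) tan(+7.571°) = -0.1601, h₀ = 1.7316 rad.
Bracket: h₀ sin ϕ sin δ + cos ϕ cos δ sin h₀ = 1.7316×0.76940×0.13176 + 0.63877×0.99128×0.98710 = 0.175543 + 0.625032 = 0.800575.
Q̄ = (S_0/π) × [bracket] = (1361/π) × 0.800575 = 346.82 W/m².
Daily total = Q̄ × 24.00 h × 3600 s/h = 346.82 × 24.00 × 3600 / 10⁶ = 29.97 MJ/m².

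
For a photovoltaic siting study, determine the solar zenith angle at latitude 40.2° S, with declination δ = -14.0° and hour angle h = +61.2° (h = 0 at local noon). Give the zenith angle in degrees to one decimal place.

θ_z = 59.1°

cos θ_z = sin φ sin δ + cos φ cos δ cos h = 0.156150 + 0.357032 = 0.513182.
θ_z = arccos(0.513182) = 59.1°.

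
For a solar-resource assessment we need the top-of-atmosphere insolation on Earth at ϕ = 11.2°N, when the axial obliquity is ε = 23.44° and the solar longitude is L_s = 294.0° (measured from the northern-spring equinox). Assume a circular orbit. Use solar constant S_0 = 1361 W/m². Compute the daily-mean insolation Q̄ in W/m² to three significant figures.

Solar declination: sin δ = sin ε · sin L_s = sin 23.44° × sin 294.0° = -0.36340, so δ = -21.309°.
cos h₀ = −tan(+11.2°) tan(-21.309°) = 0.0772, h₀ = 1.4935 rad.
Bracket: h₀ sin ϕ sin δ + cos ϕ cos δ sin h₀ = 1.4935×0.19423×-0.36340 + 0.98096×0.93163×0.99701 = -0.105416 + 0.911159 = 0.805743.
Q̄ = (S_0/π) × [bracket] = (1361/π) × 0.805743 = 349.1 W/m².

Q̄ ≈ 349 W/m²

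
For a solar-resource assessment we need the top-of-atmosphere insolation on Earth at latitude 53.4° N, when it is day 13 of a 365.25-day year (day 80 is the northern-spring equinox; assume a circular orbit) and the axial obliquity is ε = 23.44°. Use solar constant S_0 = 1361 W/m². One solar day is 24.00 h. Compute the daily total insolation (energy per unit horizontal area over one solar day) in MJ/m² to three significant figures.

Solar longitude: L_s = 360° × (13 − 80)/365.25 = -66.037°, i.e. -66.037° + 360° = 293.963°.
sin δ = sin 23.44° × sin 293.963° = -0.36350, so δ = -21.315°.
cos h₀ = −tan(+53.4°) tan(-21.315°) = 0.5254, h₀ = 1.0176 rad.
Bracket: h₀ sin ϕ sin δ + cos ϕ cos δ sin h₀ = 1.0176×0.80282×-0.36350 + 0.59622×0.93159×0.85086 = -0.296961 + 0.472595 = 0.175634.
Q̄ = (S_0/π) × [bracket] = (1361/π) × 0.175634 = 76.088 W/m².
Daily total = Q̄ × 24.00 h × 3600 s/h = 76.088 × 24.00 × 3600 / 10⁶ = 6.574 MJ/m².

6.57 MJ/m²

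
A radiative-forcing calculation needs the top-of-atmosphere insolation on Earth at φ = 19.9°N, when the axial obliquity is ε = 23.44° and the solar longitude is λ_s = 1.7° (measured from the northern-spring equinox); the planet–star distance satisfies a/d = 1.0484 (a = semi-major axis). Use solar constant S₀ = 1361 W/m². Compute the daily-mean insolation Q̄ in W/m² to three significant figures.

Q̄ ≈ 451 W/m²

Solar declination: sin δ = sin ε · sin λ_s = sin 23.44° × sin 1.7° = 0.01180, so δ = +0.676°.
cos H₀ = −tan(+19.9°) tan(+0.676°) = -0.0043, H₀ = 1.5751 rad.
Bracket: H₀ sin φ sin δ + cos φ cos δ sin H₀ = 1.5751×0.34038×0.01180 + 0.94029×0.99993×0.99999 = 0.006326 + 0.940215 = 0.946541.
Inverse-square distance factor (a/d)² = 1.0484² = 1.099143.
Q̄ = (S₀/π) × 1.099143 × [bracket] = (1361/π) × 1.099143 × 0.946541 = 450.7 W/m².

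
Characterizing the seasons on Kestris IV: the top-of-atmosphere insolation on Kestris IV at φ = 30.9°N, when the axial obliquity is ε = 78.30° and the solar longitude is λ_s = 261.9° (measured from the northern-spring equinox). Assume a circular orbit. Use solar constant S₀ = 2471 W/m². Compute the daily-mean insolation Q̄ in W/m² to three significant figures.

Q̄ ≈ 0.00 W/m²

Solar declination: sin δ = sin ε · sin λ_s = sin 78.30° × sin 261.9° = -0.96945, so δ = -75.802°.
cos H₀ = −tan(+30.9°) tan(-75.802°) = 2.3655 ≥ 1 ⇒ polar night, H₀ = 0 and Q̄ = 0.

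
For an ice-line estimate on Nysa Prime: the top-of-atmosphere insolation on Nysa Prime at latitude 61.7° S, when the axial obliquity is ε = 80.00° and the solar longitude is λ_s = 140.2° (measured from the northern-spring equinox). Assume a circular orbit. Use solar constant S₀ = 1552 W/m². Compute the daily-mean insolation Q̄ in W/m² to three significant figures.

Solar declination: sin δ = sin ε · sin λ_s = sin 80.00° × sin 140.2° = 0.63038, so δ = +39.079°.
cos H₀ = −tan(-61.7°) tan(+39.079°) = 1.5082 ≥ 1 ⇒ polar night, H₀ = 0 and Q̄ = 0.

Q̄ ≈ 0.00 W/m²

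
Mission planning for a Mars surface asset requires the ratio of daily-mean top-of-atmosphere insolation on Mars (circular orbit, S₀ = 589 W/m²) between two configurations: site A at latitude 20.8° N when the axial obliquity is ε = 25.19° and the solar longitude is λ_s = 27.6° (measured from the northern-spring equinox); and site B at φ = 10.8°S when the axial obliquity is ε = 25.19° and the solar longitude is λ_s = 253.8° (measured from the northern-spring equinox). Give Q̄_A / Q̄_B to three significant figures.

— Configuration A (φ=+20.8°):
Solar declination: sin δ = sin ε · sin λ_s = sin 25.19° × sin 27.6° = 0.19719, so δ = +11.373°.
cos H₀ = −tan(+20.8°) tan(+11.373°) = -0.0764, H₀ = 1.6473 rad.
Bracket: H₀ sin φ sin δ + cos φ cos δ sin H₀ = 1.6473×0.35511×0.19719 + 0.93483×0.98037×0.99708 = 0.115351 + 0.913803 = 1.029154.
Q̄ = (S₀/π) × [bracket] = (589/π) × 1.029154 = 192.95 W/m².
— Configuration B (φ=-10.8°):
Solar declination: sin δ = sin ε · sin λ_s = sin 25.19° × sin 253.8° = -0.40872, so δ = -24.125°.
cos H₀ = −tan(-10.8°) tan(-24.125°) = -0.0854, H₀ = 1.6563 rad.
Bracket: H₀ sin φ sin δ + cos φ cos δ sin H₀ = 1.6563×-0.18738×-0.40872 + 0.98229×0.91266×0.99634 = 0.126849 + 0.893216 = 1.020065.
Q̄ = (S₀/π) × [bracket] = (589/π) × 1.020065 = 191.25 W/m².
Ratio Q̄_A / Q̄_B = 192.95 / 191.25 = 1.009.

Q̄_A / Q̄_B ≈ 1.01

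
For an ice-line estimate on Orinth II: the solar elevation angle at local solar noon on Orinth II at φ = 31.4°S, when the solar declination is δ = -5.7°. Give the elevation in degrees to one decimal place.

64.3°

At local noon the hour angle is zero, so the zenith angle equals |φ − δ| = |-31.4° − (-5.700°)| = 25.700°.
Elevation = 90° − 25.700° = 64.3°.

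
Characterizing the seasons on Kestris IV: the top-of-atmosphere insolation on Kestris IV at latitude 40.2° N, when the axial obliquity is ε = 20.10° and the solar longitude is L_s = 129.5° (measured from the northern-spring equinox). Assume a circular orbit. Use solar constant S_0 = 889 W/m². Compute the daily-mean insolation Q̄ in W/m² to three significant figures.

Q̄ ≈ 290 W/m²

Solar declination: sin δ = sin ε · sin L_s = sin 20.10° × sin 129.5° = 0.26518, so δ = +15.377°.
cos h₀ = −tan(+40.2°) tan(+15.377°) = -0.2324, h₀ = 1.8054 rad.
Bracket: h₀ sin ϕ sin δ + cos ϕ cos δ sin h₀ = 1.8054×0.64546×0.26518 + 0.76380×0.96420×0.97262 = 0.309018 + 0.716292 = 1.025310.
Q̄ = (S_0/π) × [bracket] = (889/π) × 1.025310 = 290.1 W/m².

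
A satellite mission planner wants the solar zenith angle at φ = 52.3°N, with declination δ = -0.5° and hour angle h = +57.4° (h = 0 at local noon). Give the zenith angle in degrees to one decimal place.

cos θ_z = sin φ sin δ + cos φ cos δ cos h = -0.006905 + 0.329460 = 0.322555.
θ_z = arccos(0.322555) = 71.2°.

θ_z = 71.2°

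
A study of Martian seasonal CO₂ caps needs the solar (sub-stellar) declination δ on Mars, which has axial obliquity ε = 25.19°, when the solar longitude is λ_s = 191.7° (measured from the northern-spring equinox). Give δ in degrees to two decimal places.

sin δ = sin ε · sin λ_s = sin 25.19° × sin 191.7° = -0.086311.
δ = arcsin(-0.086311) = -4.95°.

δ = -4.95°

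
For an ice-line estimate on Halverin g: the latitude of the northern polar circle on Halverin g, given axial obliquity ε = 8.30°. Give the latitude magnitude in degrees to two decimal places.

The polar circle is the lowest latitude that experiences at least one full rotation of continuous daylight at the northern-summer solstice; it lies at |ϕ| = 90° − ε = 90° − 8.30° = 81.70°.

81.70°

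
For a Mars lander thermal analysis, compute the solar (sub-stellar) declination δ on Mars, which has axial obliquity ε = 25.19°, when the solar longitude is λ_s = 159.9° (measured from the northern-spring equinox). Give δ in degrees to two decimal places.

δ = +8.41°

sin δ = sin ε · sin λ_s = sin 25.19° × sin 159.9° = 0.146269.
δ = arcsin(0.146269) = +8.41°.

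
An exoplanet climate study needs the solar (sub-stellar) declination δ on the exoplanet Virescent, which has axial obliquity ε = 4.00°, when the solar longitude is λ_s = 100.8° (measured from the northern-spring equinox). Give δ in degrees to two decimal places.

sin δ = sin ε · sin λ_s = sin 4.00° × sin 100.8° = 0.068521.
δ = arcsin(0.068521) = +3.93°.

δ = +3.93°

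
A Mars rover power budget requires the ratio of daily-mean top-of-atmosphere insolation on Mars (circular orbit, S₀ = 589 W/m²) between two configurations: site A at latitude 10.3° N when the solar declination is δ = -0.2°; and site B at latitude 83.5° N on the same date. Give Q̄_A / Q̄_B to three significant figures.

— Configuration A (φ=+10.3°):
cos H₀ = −tan(+10.3°) tan(-0.200°) = 0.0006, H₀ = 1.5702 rad.
Bracket: H₀ sin φ sin δ + cos φ cos δ sin H₀ = 1.5702×0.17880×-0.00349 + 0.98389×0.99999×1.00000 = -0.000980 + 0.983880 = 0.982900.
Q̄ = (S₀/π) × [bracket] = (589/π) × 0.982900 = 184.28 W/m².
— Configuration B (φ=+83.5°):
cos H₀ = −tan(+83.5°) tan(-0.200°) = 0.0306, H₀ = 1.5402 rad.
Bracket: H₀ sin φ sin δ + cos φ cos δ sin H₀ = 1.5402×0.99357×-0.00349 + 0.11320×0.99999×0.99953 = -0.005341 + 0.113146 = 0.107805.
Q̄ = (S₀/π) × [bracket] = (589/π) × 0.107805 = 20.212 W/m².
Ratio Q̄_A / Q̄_B = 184.28 / 20.212 = 9.117.

Q̄_A / Q̄_B ≈ 9.12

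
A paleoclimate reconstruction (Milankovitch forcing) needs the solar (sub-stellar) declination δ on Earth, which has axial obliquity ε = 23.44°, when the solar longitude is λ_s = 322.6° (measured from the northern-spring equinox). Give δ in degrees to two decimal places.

δ = -13.98°

sin δ = sin ε · sin λ_s = sin 23.44° × sin 322.6° = -0.241607.
δ = arcsin(-0.241607) = -13.98°.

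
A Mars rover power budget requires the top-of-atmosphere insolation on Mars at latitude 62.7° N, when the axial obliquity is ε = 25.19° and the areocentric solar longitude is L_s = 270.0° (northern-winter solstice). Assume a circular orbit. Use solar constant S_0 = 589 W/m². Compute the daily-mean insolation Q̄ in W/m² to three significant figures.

sin δ = sin 25.19° × sin 270.0° = -0.42562, so δ = -25.190°.
cos h₀ = −tan(+62.7°) tan(-25.190°) = 0.9113, h₀ = 0.4244 rad.
Bracket: h₀ sin ϕ sin δ + cos ϕ cos δ sin h₀ = 0.4244×0.88862×-0.42562 + 0.45865×0.90490×0.41177 = -0.160514 + 0.170898 = 0.010384.
Q̄ = (S_0/π) × [bracket] = (589/π) × 0.010384 = 1.947 W/m².

Q̄ ≈ 1.95 W/m²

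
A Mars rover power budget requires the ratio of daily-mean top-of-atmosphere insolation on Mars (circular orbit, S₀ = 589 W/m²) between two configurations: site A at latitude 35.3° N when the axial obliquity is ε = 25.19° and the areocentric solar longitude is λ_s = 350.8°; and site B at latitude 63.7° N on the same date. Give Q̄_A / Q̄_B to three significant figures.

Q̄_A / Q̄_B ≈ 2.15

— Configuration A (φ=+35.3°):
sin δ = sin 25.19° × sin 350.8° = -0.06805, so δ = -3.902°.
cos H₀ = −tan(+35.3°) tan(-3.902°) = 0.0483, H₀ = 1.5225 rad.
Bracket: H₀ sin φ sin δ + cos φ cos δ sin H₀ = 1.5225×0.57786×-0.06805 + 0.81614×0.99768×0.99883 = -0.059870 + 0.813294 = 0.753424.
Q̄ = (S₀/π) × [bracket] = (589/π) × 0.753424 = 141.26 W/m².
— Configuration B (φ=+63.7°):
cos H₀ = −tan(+63.7°) tan(-3.902°) = 0.1380, H₀ = 1.4323 rad.
Bracket: H₀ sin φ sin δ + cos φ cos δ sin H₀ = 1.4323×0.89649×-0.06805 + 0.44307×0.99768×0.99043 = -0.087379 + 0.437812 = 0.350433.
Q̄ = (S₀/π) × [bracket] = (589/π) × 0.350433 = 65.701 W/m².
Ratio Q̄_A / Q̄_B = 141.26 / 65.701 = 2.150.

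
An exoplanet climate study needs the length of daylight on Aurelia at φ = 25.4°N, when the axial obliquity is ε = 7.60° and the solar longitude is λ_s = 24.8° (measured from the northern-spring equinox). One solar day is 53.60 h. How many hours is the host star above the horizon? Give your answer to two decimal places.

27.25 h

Solar declination: sin δ = sin ε · sin λ_s = sin 7.60° × sin 24.8° = 0.05548, so δ = +3.180°.
cos H₀ = −tan φ · tan δ = −tan(+25.4°) × tan(+3.180°) = -0.0264, so H₀ = 1.5972 rad = 91.51°.
Daylight = 2H₀/(2π) × 53.60 h = (1.5972/π) × 53.60 = 27.25 h.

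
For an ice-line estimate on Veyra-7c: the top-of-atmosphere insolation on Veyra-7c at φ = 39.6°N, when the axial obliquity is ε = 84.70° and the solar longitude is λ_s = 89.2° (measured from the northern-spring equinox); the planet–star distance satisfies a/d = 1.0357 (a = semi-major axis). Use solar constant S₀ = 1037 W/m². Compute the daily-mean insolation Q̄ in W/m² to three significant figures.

Solar declination: sin δ = sin ε · sin λ_s = sin 84.70° × sin 89.2° = 0.99563, so δ = +84.640°.
cos H₀ = −tan(+39.6°) tan(+84.640°) = -8.8175 ≤ −1 ⇒ polar day, H₀ = π.
Bracket: H₀ sin φ sin δ + cos φ cos δ sin H₀ = 3.1416×0.63742×0.99563 + 0.77051×0.09341×0.00000 = 1.993768 + 0.000000 = 1.993768.
Inverse-square distance factor (a/d)² = 1.0357² = 1.072674.
Q̄ = (S₀/π) × 1.072674 × [bracket] = (1037/π) × 1.072674 × 1.993768 = 705.9 W/m².

Q̄ ≈ 706 W/m²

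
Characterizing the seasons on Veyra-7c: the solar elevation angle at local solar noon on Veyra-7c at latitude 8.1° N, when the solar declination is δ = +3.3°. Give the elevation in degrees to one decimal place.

85.2°

At local noon the hour angle is zero, so the zenith angle equals |φ − δ| = |+8.1° − (+3.300°)| = 4.800°.
Elevation = 90° − 4.800° = 85.2°.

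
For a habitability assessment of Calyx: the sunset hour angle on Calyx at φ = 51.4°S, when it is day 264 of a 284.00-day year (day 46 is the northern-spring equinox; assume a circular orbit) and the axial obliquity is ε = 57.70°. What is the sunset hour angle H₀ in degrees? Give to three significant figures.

Solar longitude: λ_s = 360° × (264 − 46)/284.00 = 276.338°.
sin δ = sin 57.70° × sin 276.338° = -0.84010, so δ = -57.150°.
Sunrise equation: cos H₀ = −tan φ · tan δ = -1.9401 ≤ −1, so the host star never sets (polar day) and H₀ = π.

H₀ = 180°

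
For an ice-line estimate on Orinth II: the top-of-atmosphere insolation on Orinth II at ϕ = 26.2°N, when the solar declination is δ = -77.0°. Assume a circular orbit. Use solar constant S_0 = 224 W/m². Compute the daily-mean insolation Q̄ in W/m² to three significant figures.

cos h₀ = −tan(+26.2°) tan(-77.000°) = 2.1314 ≥ 1 ⇒ polar night, h₀ = 0 and Q̄ = 0.

Q̄ ≈ 0.00 W/m²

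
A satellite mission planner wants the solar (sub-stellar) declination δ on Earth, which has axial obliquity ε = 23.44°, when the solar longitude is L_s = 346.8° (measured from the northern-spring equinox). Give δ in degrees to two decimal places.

δ = -5.21°

sin δ = sin ε · sin L_s = sin 23.44° × sin 346.8° = -0.090835.
δ = arcsin(-0.090835) = -5.21°.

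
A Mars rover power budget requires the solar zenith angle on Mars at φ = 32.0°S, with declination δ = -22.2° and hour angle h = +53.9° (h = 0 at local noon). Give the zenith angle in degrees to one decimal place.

θ_z = 48.5°

cos θ_z = sin φ sin δ + cos φ cos δ cos h = 0.200225 + 0.462627 = 0.662852.
θ_z = arccos(0.662852) = 48.5°.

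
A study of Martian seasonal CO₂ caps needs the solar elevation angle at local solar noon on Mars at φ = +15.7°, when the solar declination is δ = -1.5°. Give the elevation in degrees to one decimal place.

At local noon the hour angle is zero, so the zenith angle equals |φ − δ| = |+15.7° − (-1.500°)| = 17.200°.
Elevation = 90° − 17.200° = 72.8°.

72.8°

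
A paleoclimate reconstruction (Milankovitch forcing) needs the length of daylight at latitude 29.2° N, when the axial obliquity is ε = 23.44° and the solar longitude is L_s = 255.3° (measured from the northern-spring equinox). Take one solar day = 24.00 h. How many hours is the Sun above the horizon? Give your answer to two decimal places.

10.20 h

Solar declination: sin δ = sin ε · sin L_s = sin 23.44° × sin 255.3° = -0.38477, so δ = -22.629°.
cos h₀ = −tan ϕ · tan δ = −tan(+29.2°) × tan(-22.629°) = 0.2330, so h₀ = 1.3357 rad = 76.53°.
Daylight = 2h₀/(2π) × 24.00 h = (1.3357/π) × 24.00 = 10.20 h.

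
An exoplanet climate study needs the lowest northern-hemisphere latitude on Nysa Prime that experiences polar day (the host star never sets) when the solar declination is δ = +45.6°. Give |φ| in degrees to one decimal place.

Polar day requires cos H₀ = −tan φ tan δ ≤ −1, i.e. tan φ tan δ ≥ 1.
The boundary is |tan φ| · |tan δ| = 1, so |φ| = 90° − |δ| = 90° − 45.6° = 44.4° in the northern hemisphere.

|φ| = 44.4°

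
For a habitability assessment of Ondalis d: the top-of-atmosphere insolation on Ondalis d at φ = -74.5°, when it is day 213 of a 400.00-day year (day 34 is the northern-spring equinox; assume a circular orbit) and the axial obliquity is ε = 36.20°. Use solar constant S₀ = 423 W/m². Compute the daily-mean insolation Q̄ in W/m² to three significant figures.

Q̄ ≈ 5.48 W/m²

Solar longitude: λ_s = 360° × (213 − 34)/400.00 = 161.100°.
sin δ = sin 36.20° × sin 161.100° = 0.19131, so δ = +11.029°.
cos H₀ = −tan(-74.5°) tan(+11.029°) = 0.7028, H₀ = 0.7915 rad.
Bracket: H₀ sin φ sin δ + cos φ cos δ sin H₀ = 0.7915×-0.96363×0.19131 + 0.26724×0.98153×0.71137 = -0.145915 + 0.186595 = 0.040680.
Q̄ = (S₀/π) × [bracket] = (423/π) × 0.040680 = 5.477 W/m².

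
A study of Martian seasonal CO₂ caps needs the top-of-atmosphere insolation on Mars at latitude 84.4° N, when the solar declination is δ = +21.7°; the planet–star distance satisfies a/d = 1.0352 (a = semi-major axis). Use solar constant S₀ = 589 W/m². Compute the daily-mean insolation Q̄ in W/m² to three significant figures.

cos H₀ = −tan(+84.4°) tan(+21.700°) = -4.0586 ≤ −1 ⇒ polar day, H₀ = π.
Bracket: H₀ sin φ sin δ + cos φ cos δ sin H₀ = 3.1416×0.99523×0.36975 + 0.09758×0.92913×0.00000 = 1.156066 + 0.000000 = 1.156066.
Inverse-square distance factor (a/d)² = 1.0352² = 1.071639.
Q̄ = (S₀/π) × 1.071639 × [bracket] = (589/π) × 1.071639 × 1.156066 = 232.3 W/m².

Q̄ ≈ 232 W/m²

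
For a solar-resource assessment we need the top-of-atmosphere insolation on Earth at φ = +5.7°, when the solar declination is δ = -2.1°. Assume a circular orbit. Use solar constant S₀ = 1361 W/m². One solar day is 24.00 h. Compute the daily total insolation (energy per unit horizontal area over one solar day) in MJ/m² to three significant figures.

37.0 MJ/m²

cos H₀ = −tan(+5.7°) tan(-2.100°) = 0.0037, H₀ = 1.5671 rad.
Bracket: H₀ sin φ sin δ + cos φ cos δ sin H₀ = 1.5671×0.09932×-0.03664 + 0.99506×0.99933×0.99999 = -0.005703 + 0.994383 = 0.988680.
Q̄ = (S₀/π) × [bracket] = (1361/π) × 0.988680 = 428.32 W/m².
Daily total = Q̄ × 24.00 h × 3600 s/h = 428.32 × 24.00 × 3600 / 10⁶ = 37.01 MJ/m².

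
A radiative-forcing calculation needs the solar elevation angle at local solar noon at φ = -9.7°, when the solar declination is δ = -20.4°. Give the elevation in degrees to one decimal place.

At local noon the hour angle is zero, so the zenith angle equals |φ − δ| = |-9.7° − (-20.400°)| = 10.700°.
Elevation = 90° − 10.700° = 79.3°.

79.3°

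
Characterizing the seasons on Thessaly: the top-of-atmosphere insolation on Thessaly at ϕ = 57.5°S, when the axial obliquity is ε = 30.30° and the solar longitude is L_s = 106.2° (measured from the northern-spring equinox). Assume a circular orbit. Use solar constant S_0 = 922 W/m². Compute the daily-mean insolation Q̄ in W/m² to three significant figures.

Q̄ ≈ 6.18 W/m²

Solar declination: sin δ = sin ε · sin L_s = sin 30.30° × sin 106.2° = 0.48449, so δ = +28.979°.
cos h₀ = −tan(-57.5°) tan(+28.979°) = 0.8694, h₀ = 0.5169 rad.
Bracket: h₀ sin ϕ sin δ + cos ϕ cos δ sin h₀ = 0.5169×-0.84339×0.48449 + 0.53730×0.87479×0.49419 = -0.211213 + 0.232281 = 0.021068.
Q̄ = (S_0/π) × [bracket] = (922/π) × 0.021068 = 6.183 W/m².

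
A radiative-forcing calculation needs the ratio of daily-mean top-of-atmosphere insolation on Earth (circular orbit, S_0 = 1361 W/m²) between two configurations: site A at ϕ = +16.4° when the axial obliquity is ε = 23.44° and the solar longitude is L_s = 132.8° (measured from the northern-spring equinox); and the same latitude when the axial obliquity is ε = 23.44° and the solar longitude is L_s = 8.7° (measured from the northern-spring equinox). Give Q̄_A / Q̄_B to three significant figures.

— Configuration A (ϕ=+16.4°):
Solar declination: sin δ = sin ε · sin L_s = sin 23.44° × sin 132.8° = 0.29187, so δ = +16.970°.
cos h₀ = −tan(+16.4°) tan(+16.970°) = -0.0898, h₀ = 1.6607 rad.
Bracket: h₀ sin ϕ sin δ + cos ϕ cos δ sin h₀ = 1.6607×0.28234×0.29187 + 0.95931×0.95646×0.99596 = 0.136853 + 0.913835 = 1.050688.
Q̄ = (S_0/π) × [bracket] = (1361/π) × 1.050688 = 455.18 W/m².
— Configuration B (ϕ=+16.4°):
Solar declination: sin δ = sin ε · sin L_s = sin 23.44° × sin 8.7° = 0.06017, so δ = +3.450°.
cos h₀ = −tan(+16.4°) tan(+3.450°) = -0.0177, h₀ = 1.5885 rad.
Bracket: h₀ sin ϕ sin δ + cos ϕ cos δ sin h₀ = 1.5885×0.28234×0.06017 + 0.95931×0.99819×0.99984 = 0.026986 + 0.957420 = 0.984406.
Q̄ = (S_0/π) × [bracket] = (1361/π) × 0.984406 = 426.46 W/m².
Ratio Q̄_A / Q̄_B = 455.18 / 426.46 = 1.067.

Q̄_A / Q̄_B ≈ 1.07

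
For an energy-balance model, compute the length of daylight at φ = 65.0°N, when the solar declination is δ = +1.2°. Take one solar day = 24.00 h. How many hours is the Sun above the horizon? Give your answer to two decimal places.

12.34 h

cos H₀ = −tan φ · tan δ = −tan(+65.0°) × tan(+1.200°) = -0.0449, so H₀ = 1.6157 rad = 92.57°.
Daylight = 2H₀/(2π) × 24.00 h = (1.6157/π) × 24.00 = 12.34 h.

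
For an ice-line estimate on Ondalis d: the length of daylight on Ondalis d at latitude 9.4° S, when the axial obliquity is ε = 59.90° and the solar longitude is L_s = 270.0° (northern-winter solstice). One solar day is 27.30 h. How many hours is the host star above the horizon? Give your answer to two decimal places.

16.17 h

Solar declination: sin δ = sin ε · sin L_s = sin 59.90° × sin 270.0° = -0.86515, so δ = -59.900°.
cos h₀ = −tan ϕ · tan δ = −tan(-9.4°) × tan(-59.900°) = -0.2856, so h₀ = 1.8604 rad = 106.59°.
Daylight = 2h₀/(2π) × 27.30 h = (1.8604/π) × 27.30 = 16.17 h.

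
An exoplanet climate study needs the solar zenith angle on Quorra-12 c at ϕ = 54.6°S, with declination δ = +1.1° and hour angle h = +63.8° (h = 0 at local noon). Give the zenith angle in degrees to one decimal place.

cos θ_z = sin ϕ sin δ + cos ϕ cos δ cos h = -0.015648 + 0.255709 = 0.240061.
θ_z = arccos(0.240061) = 76.1°.

θ_z = 76.1°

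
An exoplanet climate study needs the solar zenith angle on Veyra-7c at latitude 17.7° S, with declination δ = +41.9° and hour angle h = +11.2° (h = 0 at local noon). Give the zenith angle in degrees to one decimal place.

cos θ_z = sin ϕ sin δ + cos ϕ cos δ cos h = -0.203043 + 0.695573 = 0.492530.
θ_z = arccos(0.492530) = 60.5°.

θ_z = 60.5°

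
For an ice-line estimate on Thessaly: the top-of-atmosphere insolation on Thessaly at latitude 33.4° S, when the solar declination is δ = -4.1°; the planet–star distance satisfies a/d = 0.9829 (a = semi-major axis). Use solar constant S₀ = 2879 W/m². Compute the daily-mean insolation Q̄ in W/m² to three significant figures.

cos H₀ = −tan(-33.4°) tan(-4.100°) = -0.0473, H₀ = 1.6181 rad.
Bracket: H₀ sin φ sin δ + cos φ cos δ sin H₀ = 1.6181×-0.55048×-0.07150 + 0.83485×0.99744×0.99888 = 0.063687 + 0.831780 = 0.895467.
Inverse-square distance factor (a/d)² = 0.9829² = 0.966092.
Q̄ = (S₀/π) × 0.966092 × [bracket] = (2879/π) × 0.966092 × 0.895467 = 792.8 W/m².

Q̄ ≈ 793 W/m²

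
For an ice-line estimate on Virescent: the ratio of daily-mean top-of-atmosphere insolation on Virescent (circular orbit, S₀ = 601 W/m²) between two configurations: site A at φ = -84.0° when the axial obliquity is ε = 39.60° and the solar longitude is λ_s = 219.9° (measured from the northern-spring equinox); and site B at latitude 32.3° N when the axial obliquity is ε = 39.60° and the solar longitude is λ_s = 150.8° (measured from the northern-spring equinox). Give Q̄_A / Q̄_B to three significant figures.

Q̄_A / Q̄_B ≈ 1.18

— Configuration A (φ=-84.0°):
Solar declination: sin δ = sin ε · sin λ_s = sin 39.60° × sin 219.9° = -0.40888, so δ = -24.134°.
cos H₀ = −tan(-84.0°) tan(-24.134°) = -4.2628 ≤ −1 ⇒ polar day, H₀ = π.
Bracket: H₀ sin φ sin δ + cos φ cos δ sin H₀ = 3.1416×-0.99452×-0.40888 + 0.10453×0.91259×0.00000 = 1.277498 + 0.000000 = 1.277498.
Q̄ = (S₀/π) × [bracket] = (601/π) × 1.277498 = 244.39 W/m².
— Configuration B (φ=+32.3°):
Solar declination: sin δ = sin ε · sin λ_s = sin 39.60° × sin 150.8° = 0.31097, so δ = +18.118°.
cos H₀ = −tan(+32.3°) tan(+18.118°) = -0.2068, H₀ = 1.7791 rad.
Bracket: H₀ sin φ sin δ + cos φ cos δ sin H₀ = 1.7791×0.53435×0.31097 + 0.84526×0.95042×0.97837 = 0.295627 + 0.785976 = 1.081603.
Q̄ = (S₀/π) × [bracket] = (601/π) × 1.081603 = 206.92 W/m².
Ratio Q̄_A / Q̄_B = 244.39 / 206.92 = 1.181.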